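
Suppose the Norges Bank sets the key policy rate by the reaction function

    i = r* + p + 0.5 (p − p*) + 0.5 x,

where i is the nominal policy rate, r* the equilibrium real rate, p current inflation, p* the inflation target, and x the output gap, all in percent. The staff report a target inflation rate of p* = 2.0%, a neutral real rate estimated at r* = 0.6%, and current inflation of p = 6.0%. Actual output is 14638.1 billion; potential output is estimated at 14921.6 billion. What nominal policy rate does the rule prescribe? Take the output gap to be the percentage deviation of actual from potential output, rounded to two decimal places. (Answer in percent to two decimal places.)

7.65%

Output gap = 100 × (14638.1 − 14921.6) / 14921.6 = -1.90%.
i = 0.60 + 6.00 + 0.5 × (6.00 − 2.00) + 0.5 × (-1.90)
   = 0.60 + 6 + 2 − 0.95 = 7.65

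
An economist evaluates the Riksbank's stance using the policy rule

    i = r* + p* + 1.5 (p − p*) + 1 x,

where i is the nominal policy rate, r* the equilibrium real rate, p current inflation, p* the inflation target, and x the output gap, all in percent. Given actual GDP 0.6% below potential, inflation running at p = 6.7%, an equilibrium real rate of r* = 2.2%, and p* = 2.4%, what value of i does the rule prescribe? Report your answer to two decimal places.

10.45%

Output 0.6% below potential → x = -0.6.
i = 2.2 + 2.4 + 1.5 × (6.7 − 2.4) + 1 × (-0.6)
   = 2.2 + 2.4 + 6.45 − 0.6 = 10.45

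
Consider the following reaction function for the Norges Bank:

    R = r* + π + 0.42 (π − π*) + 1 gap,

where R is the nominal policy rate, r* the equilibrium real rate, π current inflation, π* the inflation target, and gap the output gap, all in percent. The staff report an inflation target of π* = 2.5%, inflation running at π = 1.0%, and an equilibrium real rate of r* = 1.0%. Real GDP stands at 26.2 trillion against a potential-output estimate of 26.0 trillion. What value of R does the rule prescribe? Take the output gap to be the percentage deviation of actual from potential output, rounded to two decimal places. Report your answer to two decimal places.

Output gap = 100 × (26.2 − 26.0) / 26.0 = 0.77%.
R = 1.00 + 1.00 + 0.42 × (1.00 − 2.50) + 1 × 0.77
   = 1.00 + 1 − 0.63 + 0.77 = 2.14

2.14%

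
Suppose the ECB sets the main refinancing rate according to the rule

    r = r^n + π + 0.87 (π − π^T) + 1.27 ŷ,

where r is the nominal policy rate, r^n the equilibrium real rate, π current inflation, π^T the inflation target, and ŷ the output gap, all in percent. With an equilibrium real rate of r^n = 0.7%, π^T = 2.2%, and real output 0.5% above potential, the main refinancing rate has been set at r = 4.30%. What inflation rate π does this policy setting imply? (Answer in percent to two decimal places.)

2.61%

Output 0.5% above potential → ŷ = 0.5.
Collecting π: r = r^n + (1 + 0.87) π − 0.87 π^T + 1.27 ŷ
1.87 π = 4.30 − 0.7 + 0.87 × 2.2 − 1.27 × 0.5 = 4.879
π = 4.879 / 1.87 = 2.61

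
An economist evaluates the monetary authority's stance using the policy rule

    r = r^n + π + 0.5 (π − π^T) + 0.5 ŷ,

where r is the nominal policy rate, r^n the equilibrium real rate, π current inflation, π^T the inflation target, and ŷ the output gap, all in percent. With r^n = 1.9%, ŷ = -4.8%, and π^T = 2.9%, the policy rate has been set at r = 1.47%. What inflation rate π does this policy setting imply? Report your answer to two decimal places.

2.28%

Collecting π: r = r^n + (1 + 0.5) π − 0.5 π^T + 0.5 ŷ
1.5 π = 1.47 − 1.9 + 0.5 × 2.9 − 0.5 × (-4.8) = 3.42
π = 3.42 / 1.5 = 2.28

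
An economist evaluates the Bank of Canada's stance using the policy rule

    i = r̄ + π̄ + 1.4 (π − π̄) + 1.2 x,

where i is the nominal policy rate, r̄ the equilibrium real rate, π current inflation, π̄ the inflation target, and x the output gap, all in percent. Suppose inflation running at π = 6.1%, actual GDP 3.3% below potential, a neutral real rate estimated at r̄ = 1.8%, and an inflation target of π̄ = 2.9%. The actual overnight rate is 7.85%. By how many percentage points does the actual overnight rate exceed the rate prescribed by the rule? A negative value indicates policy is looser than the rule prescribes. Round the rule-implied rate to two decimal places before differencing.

Output 3.3% below potential → x = -3.3.
i = 1.8 + 2.9 + 1.4 × (6.1 − 2.9) + 1.2 × (-3.3)
   = 1.8 + 2.9 + 4.48 − 3.96 = 5.22
Deviation = 7.85 − 5.22 = 2.63 pp.

2.63 pp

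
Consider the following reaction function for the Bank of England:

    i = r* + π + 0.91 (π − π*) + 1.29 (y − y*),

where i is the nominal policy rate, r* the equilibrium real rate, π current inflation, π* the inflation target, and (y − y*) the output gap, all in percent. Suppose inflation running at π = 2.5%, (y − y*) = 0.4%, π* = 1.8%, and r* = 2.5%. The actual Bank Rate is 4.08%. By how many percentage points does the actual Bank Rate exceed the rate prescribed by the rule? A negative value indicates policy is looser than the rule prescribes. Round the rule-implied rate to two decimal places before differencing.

i = 2.5 + 2.5 + 0.91 × (2.5 − 1.8) + 1.29 × 0.4
   = 2.5 + 2.5 + 0.637 + 0.516 = 6.15
Deviation = 4.08 − 6.15 = -2.07 pp.

-2.07 pp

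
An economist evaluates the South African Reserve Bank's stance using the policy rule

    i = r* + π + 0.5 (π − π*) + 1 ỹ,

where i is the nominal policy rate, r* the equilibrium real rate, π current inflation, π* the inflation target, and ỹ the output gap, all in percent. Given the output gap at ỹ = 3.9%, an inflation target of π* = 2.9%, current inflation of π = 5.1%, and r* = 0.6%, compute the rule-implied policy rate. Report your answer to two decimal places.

10.70%

i = 0.6 + 5.1 + 0.5 × (5.1 − 2.9) + 1 × 3.9
   = 0.6 + 5.1 + 1.1 + 3.9 = 10.70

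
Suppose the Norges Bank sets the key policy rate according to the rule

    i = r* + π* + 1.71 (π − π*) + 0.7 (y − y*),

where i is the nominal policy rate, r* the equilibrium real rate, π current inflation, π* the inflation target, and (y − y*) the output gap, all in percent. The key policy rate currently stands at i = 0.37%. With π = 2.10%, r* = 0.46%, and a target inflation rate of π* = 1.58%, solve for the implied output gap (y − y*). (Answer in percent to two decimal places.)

0.7 (y − y*) = 0.37 − 0.46 − 1.58 − 1.71 × (2.10 − 1.58) = -2.5592
(y − y*) = -2.5592 / 0.7 = -3.66

-3.66%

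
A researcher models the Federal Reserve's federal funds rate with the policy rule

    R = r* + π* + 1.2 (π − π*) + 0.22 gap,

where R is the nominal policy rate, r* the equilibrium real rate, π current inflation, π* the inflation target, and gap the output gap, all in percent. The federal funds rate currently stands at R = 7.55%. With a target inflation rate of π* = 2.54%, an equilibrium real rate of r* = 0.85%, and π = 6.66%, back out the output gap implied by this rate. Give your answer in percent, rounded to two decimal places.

-3.56%

0.22 gap = 7.55 − 0.85 − 2.54 − 1.2 × (6.66 − 2.54) = -0.784
gap = -0.784 / 0.22 = -3.56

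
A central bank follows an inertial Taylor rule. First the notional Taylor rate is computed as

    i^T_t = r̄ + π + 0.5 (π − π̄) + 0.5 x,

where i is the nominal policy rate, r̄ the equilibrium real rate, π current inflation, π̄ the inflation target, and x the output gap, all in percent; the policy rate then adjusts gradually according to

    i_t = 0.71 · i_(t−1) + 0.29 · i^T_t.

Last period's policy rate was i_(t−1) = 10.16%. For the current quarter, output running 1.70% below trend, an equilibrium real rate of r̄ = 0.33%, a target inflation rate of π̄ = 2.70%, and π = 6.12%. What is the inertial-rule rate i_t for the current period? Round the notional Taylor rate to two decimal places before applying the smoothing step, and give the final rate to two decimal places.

9.33%

Output 1.70% below potential → x = -1.70.
i^T_t = 0.33 + 6.12 + 0.5 × (6.12 − 2.70) + 0.5 × (-1.70)
   = 0.33 + 6.12 + 1.71 − 0.85 = 7.31
i_t = 0.71 × 10.16 + 0.29 × 7.31 = 7.2136 + 2.1199 = 9.33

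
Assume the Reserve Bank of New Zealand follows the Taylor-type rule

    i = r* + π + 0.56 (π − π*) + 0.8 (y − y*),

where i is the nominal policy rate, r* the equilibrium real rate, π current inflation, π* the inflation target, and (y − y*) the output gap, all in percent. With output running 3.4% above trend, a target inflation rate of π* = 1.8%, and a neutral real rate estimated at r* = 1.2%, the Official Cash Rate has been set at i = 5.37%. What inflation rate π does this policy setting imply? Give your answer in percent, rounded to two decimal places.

1.58%

Output 3.4% above potential → (y − y*) = 3.4.
Collecting π: i = r* + (1 + 0.56) π − 0.56 π* + 0.8 (y − y*)
1.56 π = 5.37 − 1.2 + 0.56 × 1.8 − 0.8 × 3.4 = 2.458
π = 2.458 / 1.56 = 1.58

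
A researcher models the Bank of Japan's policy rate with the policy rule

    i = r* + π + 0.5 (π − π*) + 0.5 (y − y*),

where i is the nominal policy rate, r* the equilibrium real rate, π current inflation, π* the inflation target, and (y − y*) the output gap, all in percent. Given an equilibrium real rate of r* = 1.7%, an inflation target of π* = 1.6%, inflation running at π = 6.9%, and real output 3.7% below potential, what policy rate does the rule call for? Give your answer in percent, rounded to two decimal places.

Output 3.7% below potential → (y − y*) = -3.7.
i = 1.7 + 6.9 + 0.5 × (6.9 − 1.6) + 0.5 × (-3.7)
   = 1.7 + 6.9 + 2.65 − 1.85 = 9.40

9.40%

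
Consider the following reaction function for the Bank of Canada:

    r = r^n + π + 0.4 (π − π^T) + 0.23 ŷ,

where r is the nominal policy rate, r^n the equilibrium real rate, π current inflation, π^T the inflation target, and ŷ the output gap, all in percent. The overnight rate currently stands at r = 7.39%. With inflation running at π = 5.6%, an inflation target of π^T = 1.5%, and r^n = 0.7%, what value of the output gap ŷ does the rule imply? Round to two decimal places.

-2.39%

0.23 ŷ = 7.39 − 0.7 − 5.6 − 0.4 × (5.6 − 1.5) = -0.55
ŷ = -0.55 / 0.23 = -2.39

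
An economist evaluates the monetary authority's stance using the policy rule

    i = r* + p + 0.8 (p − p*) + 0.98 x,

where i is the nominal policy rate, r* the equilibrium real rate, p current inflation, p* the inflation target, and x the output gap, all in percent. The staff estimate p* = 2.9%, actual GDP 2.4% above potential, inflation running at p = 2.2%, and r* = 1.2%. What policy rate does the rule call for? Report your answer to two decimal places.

5.19%

Output 2.4% above potential → x = 2.4.
i = 1.2 + 2.2 + 0.8 × (2.2 − 2.9) + 0.98 × 2.4
   = 1.2 + 2.2 − 0.56 + 2.352 = 5.19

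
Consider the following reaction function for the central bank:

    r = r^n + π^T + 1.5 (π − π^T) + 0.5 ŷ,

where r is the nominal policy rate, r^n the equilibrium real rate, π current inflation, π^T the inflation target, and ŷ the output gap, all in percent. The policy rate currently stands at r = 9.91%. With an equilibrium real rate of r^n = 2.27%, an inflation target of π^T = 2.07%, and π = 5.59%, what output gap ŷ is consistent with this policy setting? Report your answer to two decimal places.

0.5 ŷ = 9.91 − 2.27 − 2.07 − 1.5 × (5.59 − 2.07) = 0.29
ŷ = 0.29 / 0.5 = 0.58

0.58%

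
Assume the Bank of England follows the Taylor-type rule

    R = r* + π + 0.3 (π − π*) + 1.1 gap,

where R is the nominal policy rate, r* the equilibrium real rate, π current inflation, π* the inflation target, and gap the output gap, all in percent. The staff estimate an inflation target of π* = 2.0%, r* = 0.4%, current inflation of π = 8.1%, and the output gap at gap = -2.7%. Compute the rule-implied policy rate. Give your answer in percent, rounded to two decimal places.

7.36%

R = 0.4 + 8.1 + 0.3 × (8.1 − 2.0) + 1.1 × (-2.7)
   = 0.4 + 8.1 + 1.83 − 2.97 = 7.36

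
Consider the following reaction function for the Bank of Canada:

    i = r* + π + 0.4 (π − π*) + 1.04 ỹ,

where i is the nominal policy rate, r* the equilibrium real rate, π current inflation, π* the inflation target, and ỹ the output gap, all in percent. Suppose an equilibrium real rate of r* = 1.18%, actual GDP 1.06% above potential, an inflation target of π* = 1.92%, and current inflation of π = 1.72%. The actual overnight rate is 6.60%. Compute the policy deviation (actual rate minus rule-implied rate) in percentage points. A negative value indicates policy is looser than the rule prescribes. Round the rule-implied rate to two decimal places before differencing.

2.68 pp

Output 1.06% above potential → ỹ = 1.06.
i = 1.18 + 1.72 + 0.4 × (1.72 − 1.92) + 1.04 × 1.06
   = 1.18 + 1.72 − 0.08 + 1.1024 = 3.92
Deviation = 6.60 − 3.92 = 2.68 pp.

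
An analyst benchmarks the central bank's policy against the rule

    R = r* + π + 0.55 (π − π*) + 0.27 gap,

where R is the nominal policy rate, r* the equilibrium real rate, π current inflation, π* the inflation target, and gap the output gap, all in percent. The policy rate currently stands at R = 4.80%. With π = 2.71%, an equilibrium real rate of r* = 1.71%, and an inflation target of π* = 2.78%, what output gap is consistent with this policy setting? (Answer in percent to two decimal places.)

1.55%

0.27 gap = 4.80 − 1.71 − 2.71 − 0.55 × (2.71 − 2.78) = 0.4185
gap = 0.4185 / 0.27 = 1.55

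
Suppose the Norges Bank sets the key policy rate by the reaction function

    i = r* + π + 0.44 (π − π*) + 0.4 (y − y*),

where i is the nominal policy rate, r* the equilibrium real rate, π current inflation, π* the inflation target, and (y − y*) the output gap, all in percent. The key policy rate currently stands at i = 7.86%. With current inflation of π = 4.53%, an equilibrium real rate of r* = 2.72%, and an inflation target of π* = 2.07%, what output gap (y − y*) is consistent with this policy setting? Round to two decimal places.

-1.18%

0.4 (y − y*) = 7.86 − 2.72 − 4.53 − 0.44 × (4.53 − 2.07) = -0.4724
(y − y*) = -0.4724 / 0.4 = -1.18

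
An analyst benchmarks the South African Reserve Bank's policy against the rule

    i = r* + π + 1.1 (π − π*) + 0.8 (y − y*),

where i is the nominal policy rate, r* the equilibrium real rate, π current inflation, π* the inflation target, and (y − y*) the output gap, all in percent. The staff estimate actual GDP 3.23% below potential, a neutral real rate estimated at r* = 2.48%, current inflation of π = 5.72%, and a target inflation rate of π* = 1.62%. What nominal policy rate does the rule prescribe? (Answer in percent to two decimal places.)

10.13%

Output 3.23% below potential → (y − y*) = -3.23.
i = 2.48 + 5.72 + 1.1 × (5.72 − 1.62) + 0.8 × (-3.23)
   = 2.48 + 5.72 + 4.51 − 2.584 = 10.13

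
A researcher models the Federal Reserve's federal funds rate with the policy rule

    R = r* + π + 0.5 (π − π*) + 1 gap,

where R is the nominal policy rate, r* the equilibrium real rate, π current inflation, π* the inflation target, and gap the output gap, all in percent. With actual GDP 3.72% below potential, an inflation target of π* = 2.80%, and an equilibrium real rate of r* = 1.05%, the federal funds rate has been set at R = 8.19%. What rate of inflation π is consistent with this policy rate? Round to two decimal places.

Output 3.72% below potential → gap = -3.72.
Collecting π: R = r* + (1 + 0.5) π − 0.5 π* + 1 gap
1.5 π = 8.19 − 1.05 + 0.5 × 2.80 − 1 × (-3.72) = 12.26
π = 12.26 / 1.5 = 8.17

8.17%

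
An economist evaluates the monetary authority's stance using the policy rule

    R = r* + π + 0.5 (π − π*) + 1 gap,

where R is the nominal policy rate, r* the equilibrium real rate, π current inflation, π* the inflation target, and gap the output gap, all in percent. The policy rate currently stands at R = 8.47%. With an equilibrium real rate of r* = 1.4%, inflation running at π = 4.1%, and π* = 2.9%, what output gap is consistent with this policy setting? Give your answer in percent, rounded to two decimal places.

1 gap = 8.47 − 1.4 − 4.1 − 0.5 × (4.1 − 2.9) = 2.37
gap = 2.37 / 1 = 2.37

2.37%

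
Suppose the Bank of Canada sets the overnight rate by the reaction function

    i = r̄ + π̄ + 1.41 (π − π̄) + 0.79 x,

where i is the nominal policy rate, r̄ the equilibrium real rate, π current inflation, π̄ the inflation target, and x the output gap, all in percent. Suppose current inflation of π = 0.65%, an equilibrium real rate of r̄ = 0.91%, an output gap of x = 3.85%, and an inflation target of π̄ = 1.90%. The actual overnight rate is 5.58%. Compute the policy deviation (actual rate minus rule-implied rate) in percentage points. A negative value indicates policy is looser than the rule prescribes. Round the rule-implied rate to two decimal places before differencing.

1.49 pp

i = 0.91 + 1.90 + 1.41 × (0.65 − 1.90) + 0.79 × 3.85
   = 0.91 + 1.9 − 1.7625 + 3.0415 = 4.09
Deviation = 5.58 − 4.09 = 1.49 pp.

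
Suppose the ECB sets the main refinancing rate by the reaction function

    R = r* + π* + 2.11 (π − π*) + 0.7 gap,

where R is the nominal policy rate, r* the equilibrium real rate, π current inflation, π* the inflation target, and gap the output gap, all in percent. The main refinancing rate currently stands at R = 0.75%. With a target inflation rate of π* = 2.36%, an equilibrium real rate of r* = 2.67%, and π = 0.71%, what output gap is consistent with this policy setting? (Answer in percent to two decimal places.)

-1.14%

0.7 gap = 0.75 − 2.67 − 2.36 − 2.11 × (0.71 − 2.36) = -0.7985
gap = -0.7985 / 0.7 = -1.14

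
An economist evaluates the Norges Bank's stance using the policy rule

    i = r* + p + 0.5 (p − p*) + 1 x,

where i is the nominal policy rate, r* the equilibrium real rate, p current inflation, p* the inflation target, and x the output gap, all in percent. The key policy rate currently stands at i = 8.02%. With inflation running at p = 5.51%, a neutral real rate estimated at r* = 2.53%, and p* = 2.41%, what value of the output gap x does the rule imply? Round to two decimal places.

1 x = 8.02 − 2.53 − 5.51 − 0.5 × (5.51 − 2.41) = -1.57
x = -1.57 / 1 = -1.57

-1.57%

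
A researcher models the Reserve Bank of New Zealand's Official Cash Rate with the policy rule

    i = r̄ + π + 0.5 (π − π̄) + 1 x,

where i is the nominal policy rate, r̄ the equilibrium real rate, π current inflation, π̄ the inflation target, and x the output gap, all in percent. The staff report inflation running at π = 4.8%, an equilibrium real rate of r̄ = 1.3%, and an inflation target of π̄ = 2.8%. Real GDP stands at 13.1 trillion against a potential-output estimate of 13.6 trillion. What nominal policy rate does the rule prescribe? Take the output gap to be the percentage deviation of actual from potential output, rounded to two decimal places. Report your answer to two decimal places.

Output gap = 100 × (13.1 − 13.6) / 13.6 = -3.68%.
i = 1.30 + 4.80 + 0.5 × (4.80 − 2.80) + 1 × (-3.68)
   = 1.30 + 4.8 + 1 − 3.68 = 3.42

3.42%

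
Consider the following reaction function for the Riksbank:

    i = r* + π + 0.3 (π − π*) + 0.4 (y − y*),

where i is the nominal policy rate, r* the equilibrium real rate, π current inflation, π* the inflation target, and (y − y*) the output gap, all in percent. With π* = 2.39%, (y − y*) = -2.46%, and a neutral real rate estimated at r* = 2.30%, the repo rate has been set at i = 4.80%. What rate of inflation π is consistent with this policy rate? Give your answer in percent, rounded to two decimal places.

3.23%

Collecting π: i = r* + (1 + 0.3) π − 0.3 π* + 0.4 (y − y*)
1.3 π = 4.80 − 2.30 + 0.3 × 2.39 − 0.4 × (-2.46) = 4.201
π = 4.201 / 1.3 = 3.23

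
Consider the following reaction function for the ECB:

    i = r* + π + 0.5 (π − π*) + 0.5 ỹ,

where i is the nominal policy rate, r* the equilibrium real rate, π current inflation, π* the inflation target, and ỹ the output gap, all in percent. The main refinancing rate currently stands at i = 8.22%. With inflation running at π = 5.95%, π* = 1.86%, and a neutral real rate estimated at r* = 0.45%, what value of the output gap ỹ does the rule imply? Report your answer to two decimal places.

0.5 ỹ = 8.22 − 0.45 − 5.95 − 0.5 × (5.95 − 1.86) = -0.225
ỹ = -0.225 / 0.5 = -0.45

-0.45%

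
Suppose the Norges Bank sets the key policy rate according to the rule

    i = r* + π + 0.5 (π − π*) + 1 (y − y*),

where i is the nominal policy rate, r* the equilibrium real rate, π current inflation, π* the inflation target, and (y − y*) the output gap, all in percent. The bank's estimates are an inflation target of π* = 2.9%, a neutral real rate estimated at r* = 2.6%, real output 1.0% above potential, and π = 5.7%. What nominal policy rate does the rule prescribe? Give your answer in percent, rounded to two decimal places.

10.70%

Output 1.0% above potential → (y − y*) = 1.0.
i = 2.6 + 5.7 + 0.5 × (5.7 − 2.9) + 1 × 1.0
   = 2.6 + 5.7 + 1.4 + 1 = 10.70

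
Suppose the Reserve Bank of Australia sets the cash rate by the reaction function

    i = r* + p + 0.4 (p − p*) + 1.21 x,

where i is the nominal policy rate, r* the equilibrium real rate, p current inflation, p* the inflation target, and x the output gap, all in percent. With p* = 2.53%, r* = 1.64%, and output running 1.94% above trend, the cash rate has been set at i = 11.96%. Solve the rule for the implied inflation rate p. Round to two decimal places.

Output 1.94% above potential → x = 1.94.
Collecting p: i = r* + (1 + 0.4) p − 0.4 p* + 1.21 x
1.4 p = 11.96 − 1.64 + 0.4 × 2.53 − 1.21 × 1.94 = 8.9846
p = 8.9846 / 1.4 = 6.42

6.42%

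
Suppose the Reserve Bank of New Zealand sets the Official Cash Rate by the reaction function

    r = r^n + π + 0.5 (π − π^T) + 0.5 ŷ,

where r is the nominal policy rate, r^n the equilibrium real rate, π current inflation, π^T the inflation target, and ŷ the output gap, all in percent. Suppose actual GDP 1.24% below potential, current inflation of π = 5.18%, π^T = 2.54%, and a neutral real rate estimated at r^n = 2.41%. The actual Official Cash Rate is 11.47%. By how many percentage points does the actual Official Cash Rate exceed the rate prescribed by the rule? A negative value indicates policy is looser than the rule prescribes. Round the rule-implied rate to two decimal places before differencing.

Output 1.24% below potential → ŷ = -1.24.
r = 2.41 + 5.18 + 0.5 × (5.18 − 2.54) + 0.5 × (-1.24)
   = 2.41 + 5.18 + 1.32 − 0.62 = 8.29
Deviation = 11.47 − 8.29 = 3.18 pp.

3.18 pp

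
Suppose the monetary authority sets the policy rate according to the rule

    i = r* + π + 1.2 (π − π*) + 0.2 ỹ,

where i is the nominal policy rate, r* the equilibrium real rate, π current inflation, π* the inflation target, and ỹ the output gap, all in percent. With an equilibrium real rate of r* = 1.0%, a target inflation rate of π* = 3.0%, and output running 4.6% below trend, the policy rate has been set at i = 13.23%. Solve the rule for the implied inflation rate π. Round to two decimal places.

Output 4.6% below potential → ỹ = -4.6.
Collecting π: i = r* + (1 + 1.2) π − 1.2 π* + 0.2 ỹ
2.2 π = 13.23 − 1.0 + 1.2 × 3.0 − 0.2 × (-4.6) = 16.75
π = 16.75 / 2.2 = 7.61

7.61%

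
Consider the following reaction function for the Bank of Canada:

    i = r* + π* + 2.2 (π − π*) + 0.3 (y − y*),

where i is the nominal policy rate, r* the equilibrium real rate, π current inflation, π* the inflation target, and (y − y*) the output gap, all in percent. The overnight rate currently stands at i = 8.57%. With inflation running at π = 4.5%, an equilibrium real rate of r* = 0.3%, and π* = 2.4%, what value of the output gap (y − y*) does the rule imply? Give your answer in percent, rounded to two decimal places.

4.17%

0.3 (y − y*) = 8.57 − 0.3 − 2.4 − 2.2 × (4.5 − 2.4) = 1.25
(y − y*) = 1.25 / 0.3 = 4.17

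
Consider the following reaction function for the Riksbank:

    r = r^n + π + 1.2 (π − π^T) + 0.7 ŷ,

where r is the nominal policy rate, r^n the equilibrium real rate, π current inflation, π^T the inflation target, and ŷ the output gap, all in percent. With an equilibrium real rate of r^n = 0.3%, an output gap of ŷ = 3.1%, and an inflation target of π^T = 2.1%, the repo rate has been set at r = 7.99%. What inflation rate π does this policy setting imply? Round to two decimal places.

3.65%

Collecting π: r = r^n + (1 + 1.2) π − 1.2 π^T + 0.7 ŷ
2.2 π = 7.99 − 0.3 + 1.2 × 2.1 − 0.7 × 3.1 = 8.04
π = 8.04 / 2.2 = 3.65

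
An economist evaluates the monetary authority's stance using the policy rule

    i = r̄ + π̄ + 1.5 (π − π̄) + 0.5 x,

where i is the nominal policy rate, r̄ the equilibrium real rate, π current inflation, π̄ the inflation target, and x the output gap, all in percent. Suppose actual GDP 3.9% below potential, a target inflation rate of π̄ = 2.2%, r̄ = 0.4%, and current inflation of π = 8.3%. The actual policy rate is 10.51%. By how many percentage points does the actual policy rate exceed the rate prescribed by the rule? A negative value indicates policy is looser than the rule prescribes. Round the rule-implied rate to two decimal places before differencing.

0.71 pp

Output 3.9% below potential → x = -3.9.
i = 0.4 + 2.2 + 1.5 × (8.3 − 2.2) + 0.5 × (-3.9)
   = 0.4 + 2.2 + 9.15 − 1.95 = 9.80
Deviation = 10.51 − 9.80 = 0.71 pp.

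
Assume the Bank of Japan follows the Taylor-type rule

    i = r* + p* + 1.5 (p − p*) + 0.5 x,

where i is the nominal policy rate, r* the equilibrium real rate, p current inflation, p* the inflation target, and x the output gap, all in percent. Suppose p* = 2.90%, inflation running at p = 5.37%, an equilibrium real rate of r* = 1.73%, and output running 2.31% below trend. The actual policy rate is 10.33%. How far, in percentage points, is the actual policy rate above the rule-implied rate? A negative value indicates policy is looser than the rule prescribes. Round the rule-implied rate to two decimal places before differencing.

Output 2.31% below potential → x = -2.31.
i = 1.73 + 2.90 + 1.5 × (5.37 − 2.90) + 0.5 × (-2.31)
   = 1.73 + 2.9 + 3.705 − 1.155 = 7.18
Deviation = 10.33 − 7.18 = 3.15 pp.

3.15 pp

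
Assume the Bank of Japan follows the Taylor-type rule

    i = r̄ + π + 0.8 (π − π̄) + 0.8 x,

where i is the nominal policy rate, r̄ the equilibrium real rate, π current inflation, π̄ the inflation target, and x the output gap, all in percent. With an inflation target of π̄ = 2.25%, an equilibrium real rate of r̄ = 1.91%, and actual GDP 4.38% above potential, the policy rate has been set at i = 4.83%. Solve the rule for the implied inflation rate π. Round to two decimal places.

0.68%

Output 4.38% above potential → x = 4.38.
Collecting π: i = r̄ + (1 + 0.8) π − 0.8 π̄ + 0.8 x
1.8 π = 4.83 − 1.91 + 0.8 × 2.25 − 0.8 × 4.38 = 1.216
π = 1.216 / 1.8 = 0.68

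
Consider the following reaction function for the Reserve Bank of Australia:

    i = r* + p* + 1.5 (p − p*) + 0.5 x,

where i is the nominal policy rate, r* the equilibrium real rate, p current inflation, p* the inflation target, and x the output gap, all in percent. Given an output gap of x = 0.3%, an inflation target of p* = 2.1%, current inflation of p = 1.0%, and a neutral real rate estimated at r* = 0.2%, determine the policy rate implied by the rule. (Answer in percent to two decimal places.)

i = 0.2 + 2.1 + 1.5 × (1.0 − 2.1) + 0.5 × 0.3
   = 0.2 + 2.1 − 1.65 + 0.15 = 0.80

0.80%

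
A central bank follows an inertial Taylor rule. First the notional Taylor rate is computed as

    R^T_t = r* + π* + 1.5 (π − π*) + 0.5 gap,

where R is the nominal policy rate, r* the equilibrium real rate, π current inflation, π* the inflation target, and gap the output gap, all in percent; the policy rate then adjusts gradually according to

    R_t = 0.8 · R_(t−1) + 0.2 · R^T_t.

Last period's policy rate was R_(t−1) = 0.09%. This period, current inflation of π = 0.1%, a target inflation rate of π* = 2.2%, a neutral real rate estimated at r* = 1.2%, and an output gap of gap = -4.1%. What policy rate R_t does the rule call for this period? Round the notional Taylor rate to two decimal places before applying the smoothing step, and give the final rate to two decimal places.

-0.29%

R^T_t = 1.2 + 2.2 + 1.5 × (0.1 − 2.2) + 0.5 × (-4.1)
   = 1.2 + 2.2 − 3.15 − 2.05 = -1.80
R_t = 0.8 × 0.09 + 0.2 × (-1.80) = 0.072 − 0.36 = -0.29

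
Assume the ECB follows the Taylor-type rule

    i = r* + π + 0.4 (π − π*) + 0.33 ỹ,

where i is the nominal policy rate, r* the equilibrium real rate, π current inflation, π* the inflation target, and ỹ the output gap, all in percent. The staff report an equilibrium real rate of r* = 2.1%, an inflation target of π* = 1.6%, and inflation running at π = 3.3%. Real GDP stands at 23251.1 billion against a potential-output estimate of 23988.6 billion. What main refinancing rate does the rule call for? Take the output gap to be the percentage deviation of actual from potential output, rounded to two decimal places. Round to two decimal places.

Output gap = 100 × (23251.1 − 23988.6) / 23988.6 = -3.07%.
i = 2.10 + 3.30 + 0.4 × (3.30 − 1.60) + 0.33 × (-3.07)
   = 2.10 + 3.3 + 0.68 − 1.0131 = 5.07

5.07%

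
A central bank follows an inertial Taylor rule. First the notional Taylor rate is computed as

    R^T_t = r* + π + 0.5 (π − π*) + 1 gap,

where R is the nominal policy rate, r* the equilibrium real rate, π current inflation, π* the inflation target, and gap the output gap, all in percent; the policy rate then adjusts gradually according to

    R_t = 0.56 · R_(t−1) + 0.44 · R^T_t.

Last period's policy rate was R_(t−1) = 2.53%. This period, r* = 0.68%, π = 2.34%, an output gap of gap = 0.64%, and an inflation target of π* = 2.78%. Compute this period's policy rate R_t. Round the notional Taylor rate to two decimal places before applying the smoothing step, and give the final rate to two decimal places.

2.93%

R^T_t = 0.68 + 2.34 + 0.5 × (2.34 − 2.78) + 1 × 0.64
   = 0.68 + 2.34 − 0.22 + 0.64 = 3.44
R_t = 0.56 × 2.53 + 0.44 × 3.44 = 1.4168 + 1.5136 = 2.93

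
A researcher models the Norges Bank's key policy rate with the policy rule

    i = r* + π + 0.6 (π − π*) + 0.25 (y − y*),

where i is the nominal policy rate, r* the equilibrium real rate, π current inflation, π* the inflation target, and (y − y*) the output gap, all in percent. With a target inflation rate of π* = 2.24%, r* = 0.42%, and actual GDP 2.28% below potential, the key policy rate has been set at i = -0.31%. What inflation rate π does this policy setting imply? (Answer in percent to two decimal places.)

0.74%

Output 2.28% below potential → (y − y*) = -2.28.
Collecting π: i = r* + (1 + 0.6) π − 0.6 π* + 0.25 (y − y*)
1.6 π = -0.31 − 0.42 + 0.6 × 2.24 − 0.25 × (-2.28) = 1.184
π = 1.184 / 1.6 = 0.74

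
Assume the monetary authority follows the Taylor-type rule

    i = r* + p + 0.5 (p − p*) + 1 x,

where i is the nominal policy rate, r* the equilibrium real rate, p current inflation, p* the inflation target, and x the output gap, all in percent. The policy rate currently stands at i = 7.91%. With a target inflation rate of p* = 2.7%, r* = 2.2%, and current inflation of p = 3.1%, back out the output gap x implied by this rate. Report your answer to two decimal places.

2.41%

1 x = 7.91 − 2.2 − 3.1 − 0.5 × (3.1 − 2.7) = 2.41
x = 2.41 / 1 = 2.41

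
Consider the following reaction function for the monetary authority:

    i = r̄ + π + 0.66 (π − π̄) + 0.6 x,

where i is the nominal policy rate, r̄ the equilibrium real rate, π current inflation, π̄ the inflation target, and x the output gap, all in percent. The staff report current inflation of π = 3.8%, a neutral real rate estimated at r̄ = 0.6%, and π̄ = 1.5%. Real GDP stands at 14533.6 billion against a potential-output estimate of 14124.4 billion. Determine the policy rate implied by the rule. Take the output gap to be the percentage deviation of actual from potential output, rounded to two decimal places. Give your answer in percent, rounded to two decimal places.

Output gap = 100 × (14533.6 − 14124.4) / 14124.4 = 2.90%.
i = 0.60 + 3.80 + 0.66 × (3.80 − 1.50) + 0.6 × 2.90
   = 0.60 + 3.8 + 1.518 + 1.74 = 7.66

7.66%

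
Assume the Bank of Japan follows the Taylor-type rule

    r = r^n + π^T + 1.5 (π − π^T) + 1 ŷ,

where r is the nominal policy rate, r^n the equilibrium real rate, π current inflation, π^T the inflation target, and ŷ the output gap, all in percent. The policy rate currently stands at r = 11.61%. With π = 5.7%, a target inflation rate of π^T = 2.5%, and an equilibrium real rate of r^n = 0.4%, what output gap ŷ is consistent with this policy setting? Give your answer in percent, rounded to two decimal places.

3.91%

1 ŷ = 11.61 − 0.4 − 2.5 − 1.5 × (5.7 − 2.5) = 3.91
ŷ = 3.91 / 1 = 3.91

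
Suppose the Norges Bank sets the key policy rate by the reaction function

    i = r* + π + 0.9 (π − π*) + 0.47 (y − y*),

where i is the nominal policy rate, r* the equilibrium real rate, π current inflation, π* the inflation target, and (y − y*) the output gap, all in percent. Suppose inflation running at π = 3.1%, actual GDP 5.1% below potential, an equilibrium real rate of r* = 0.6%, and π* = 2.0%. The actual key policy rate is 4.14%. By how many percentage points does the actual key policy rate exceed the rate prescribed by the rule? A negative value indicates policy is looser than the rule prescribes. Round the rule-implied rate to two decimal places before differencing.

1.85 pp

Output 5.1% below potential → (y − y*) = -5.1.
i = 0.6 + 3.1 + 0.9 × (3.1 − 2.0) + 0.47 × (-5.1)
   = 0.6 + 3.1 + 0.99 − 2.397 = 2.29
Deviation = 4.14 − 2.29 = 1.85 pp.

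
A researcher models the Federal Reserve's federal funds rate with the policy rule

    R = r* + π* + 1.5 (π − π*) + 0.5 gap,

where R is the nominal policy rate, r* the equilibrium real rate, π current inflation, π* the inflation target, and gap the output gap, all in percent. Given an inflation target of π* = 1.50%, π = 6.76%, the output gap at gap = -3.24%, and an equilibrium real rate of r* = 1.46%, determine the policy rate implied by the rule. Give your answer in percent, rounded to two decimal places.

9.23%

R = 1.46 + 1.50 + 1.5 × (6.76 − 1.50) + 0.5 × (-3.24)
   = 1.46 + 1.5 + 7.89 − 1.62 = 9.23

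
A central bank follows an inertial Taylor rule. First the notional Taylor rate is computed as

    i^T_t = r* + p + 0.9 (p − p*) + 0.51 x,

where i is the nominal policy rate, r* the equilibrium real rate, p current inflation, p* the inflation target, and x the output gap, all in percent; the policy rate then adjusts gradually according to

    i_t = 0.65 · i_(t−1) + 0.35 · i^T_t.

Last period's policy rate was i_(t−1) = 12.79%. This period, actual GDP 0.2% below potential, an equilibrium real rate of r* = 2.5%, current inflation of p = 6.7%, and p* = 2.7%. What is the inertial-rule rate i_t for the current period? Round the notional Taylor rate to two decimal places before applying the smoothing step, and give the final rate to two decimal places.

12.76%

Output 0.2% below potential → x = -0.2.
i^T_t = 2.5 + 6.7 + 0.9 × (6.7 − 2.7) + 0.51 × (-0.2)
   = 2.5 + 6.7 + 3.6 − 0.102 = 12.70
i_t = 0.65 × 12.79 + 0.35 × 12.70 = 8.3135 + 4.445 = 12.76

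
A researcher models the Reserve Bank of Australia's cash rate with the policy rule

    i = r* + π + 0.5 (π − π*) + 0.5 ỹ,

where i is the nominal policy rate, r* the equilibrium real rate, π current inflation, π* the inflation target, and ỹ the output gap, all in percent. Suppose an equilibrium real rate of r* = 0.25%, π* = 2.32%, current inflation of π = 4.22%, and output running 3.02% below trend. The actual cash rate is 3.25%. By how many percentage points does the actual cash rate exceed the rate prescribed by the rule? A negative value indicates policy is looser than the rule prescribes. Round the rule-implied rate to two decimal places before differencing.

Output 3.02% below potential → ỹ = -3.02.
i = 0.25 + 4.22 + 0.5 × (4.22 − 2.32) + 0.5 × (-3.02)
   = 0.25 + 4.22 + 0.95 − 1.51 = 3.91
Deviation = 3.25 − 3.91 = -0.66 pp.

-0.66 pp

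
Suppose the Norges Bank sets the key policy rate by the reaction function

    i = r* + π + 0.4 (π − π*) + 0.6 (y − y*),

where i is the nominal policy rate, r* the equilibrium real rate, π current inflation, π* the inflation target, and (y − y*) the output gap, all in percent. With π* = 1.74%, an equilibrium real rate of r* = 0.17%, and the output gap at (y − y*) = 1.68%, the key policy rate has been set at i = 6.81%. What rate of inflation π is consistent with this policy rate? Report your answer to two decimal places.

4.52%

Collecting π: i = r* + (1 + 0.4) π − 0.4 π* + 0.6 (y − y*)
1.4 π = 6.81 − 0.17 + 0.4 × 1.74 − 0.6 × 1.68 = 6.328
π = 6.328 / 1.4 = 4.52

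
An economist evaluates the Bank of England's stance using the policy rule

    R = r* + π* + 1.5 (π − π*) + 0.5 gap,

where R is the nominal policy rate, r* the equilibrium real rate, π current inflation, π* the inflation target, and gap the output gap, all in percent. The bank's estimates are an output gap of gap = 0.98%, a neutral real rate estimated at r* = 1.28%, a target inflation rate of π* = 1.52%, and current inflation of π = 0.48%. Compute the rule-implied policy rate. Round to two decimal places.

1.73%

R = 1.28 + 1.52 + 1.5 × (0.48 − 1.52) + 0.5 × 0.98
   = 1.28 + 1.52 − 1.56 + 0.49 = 1.73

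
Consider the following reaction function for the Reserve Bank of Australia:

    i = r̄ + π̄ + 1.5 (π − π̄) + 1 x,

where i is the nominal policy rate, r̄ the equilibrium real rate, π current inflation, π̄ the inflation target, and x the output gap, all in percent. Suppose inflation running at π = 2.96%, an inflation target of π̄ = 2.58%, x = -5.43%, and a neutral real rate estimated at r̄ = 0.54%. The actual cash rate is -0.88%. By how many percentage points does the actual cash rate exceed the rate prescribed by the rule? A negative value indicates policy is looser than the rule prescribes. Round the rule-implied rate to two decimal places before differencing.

i = 0.54 + 2.58 + 1.5 × (2.96 − 2.58) + 1 × (-5.43)
   = 0.54 + 2.58 + 0.57 − 5.43 = -1.74
Deviation = -0.88 − (-1.74) = 0.86 pp.

0.86 pp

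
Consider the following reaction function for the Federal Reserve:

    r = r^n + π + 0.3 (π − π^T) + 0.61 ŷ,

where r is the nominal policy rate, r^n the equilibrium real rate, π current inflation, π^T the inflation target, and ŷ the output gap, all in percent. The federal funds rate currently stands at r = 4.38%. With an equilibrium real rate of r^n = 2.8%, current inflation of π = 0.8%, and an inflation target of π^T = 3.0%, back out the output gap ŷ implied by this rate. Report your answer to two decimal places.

2.36%

0.61 ŷ = 4.38 − 2.8 − 0.8 − 0.3 × (0.8 − 3.0) = 1.44
ŷ = 1.44 / 0.61 = 2.36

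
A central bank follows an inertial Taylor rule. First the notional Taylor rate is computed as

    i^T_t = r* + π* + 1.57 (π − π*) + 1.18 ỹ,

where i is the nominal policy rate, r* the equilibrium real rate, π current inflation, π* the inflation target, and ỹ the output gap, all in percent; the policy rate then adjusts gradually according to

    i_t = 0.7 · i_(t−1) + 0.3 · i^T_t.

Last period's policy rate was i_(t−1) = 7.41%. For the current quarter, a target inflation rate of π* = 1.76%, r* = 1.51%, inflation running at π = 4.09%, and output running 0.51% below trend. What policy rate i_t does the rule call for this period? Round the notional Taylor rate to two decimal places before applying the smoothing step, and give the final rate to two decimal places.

Output 0.51% below potential → ỹ = -0.51.
i^T_t = 1.51 + 1.76 + 1.57 × (4.09 − 1.76) + 1.18 × (-0.51)
   = 1.51 + 1.76 + 3.6581 − 0.6018 = 6.33
i_t = 0.7 × 7.41 + 0.3 × 6.33 = 5.187 + 1.899 = 7.09

7.09%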